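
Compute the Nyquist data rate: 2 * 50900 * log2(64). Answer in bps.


Rate = 2 * B * log2(M) = 2 * 50900 * 6.0 = 610800.0

610800.0 bps


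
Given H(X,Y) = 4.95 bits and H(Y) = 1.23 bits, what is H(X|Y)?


H(X|Y) = H(X,Y) - H(Y) = 4.95 - 1.23 = 3.72

3.72 bits


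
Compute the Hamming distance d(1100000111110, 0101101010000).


Count differing positions: ^ . . ^ ^ . ^ ^ . ^ ^ ^ . = 8 differences

8


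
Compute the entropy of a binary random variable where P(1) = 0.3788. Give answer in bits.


H = -p*log2(p) - (1-p)*log2(1-p). -0.3788*log2(0.3788) = 0.530506; -0.6212*log2(0.6212) = 0.426684. H = 0.530506 + 0.426684 = 0.9572

0.9572 bits


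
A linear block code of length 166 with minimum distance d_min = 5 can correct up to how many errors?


Correction capability = floor((d-1)/2) = floor((5-1)/2) = 2

2 errors


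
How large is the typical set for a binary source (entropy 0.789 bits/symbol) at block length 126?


log2|A_typical| = nH = 126 * 0.789 = 99.414, so |A_typical| ~ 2^99.414 = 8.445e+29

8.445e+29


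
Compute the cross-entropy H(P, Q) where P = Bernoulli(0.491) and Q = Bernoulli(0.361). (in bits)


H(P,Q) = -p*log2(q) - (1-p)*log2(1-q). -0.491*log2(0.361) = 0.721735; -0.509*log2(0.639) = 0.328871. H(P,Q) = 0.721735 + 0.328871 = 1.0506

1.0506 bits


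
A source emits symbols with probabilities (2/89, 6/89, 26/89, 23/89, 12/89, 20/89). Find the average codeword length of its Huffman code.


Huffman construction (repeatedly merge the two least-probable nodes; each merge adds 1 bit to every symbol beneath it): 2/89 + 6/89 = 8/89; 8/89 + 12/89 = 20/89; 20/89 + 20/89 = 40/89; 23/89 + 26/89 = 49/89; 40/89 + 49/89 = 1. Resulting codeword lengths (in the order the probabilities were given): (4, 4, 2, 2, 3, 2). L_avg = sum(p_i * l_i) = 2/89*4 + 6/89*4 + 26/89*2 + 23/89*2 + 12/89*3 + 20/89*2 = 206/89 = 2.3146

2.3146 bits


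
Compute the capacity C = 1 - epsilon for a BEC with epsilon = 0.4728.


C = 1 - epsilon = 1 - 0.4728 = 0.5272

0.5272 bits


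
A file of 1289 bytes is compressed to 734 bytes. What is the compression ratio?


Ratio = original / compressed = 1289 / 734 = 1.7561

1.7561


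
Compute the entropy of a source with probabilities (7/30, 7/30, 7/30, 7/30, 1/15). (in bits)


H = -sum(p_i * log2(p_i)). Terms: -(7/30)*log2(7/30) = 0.489892; -(7/30)*log2(7/30) = 0.489892; -(7/30)*log2(7/30) = 0.489892; -(7/30)*log2(7/30) = 0.489892; -(1/15)*log2(1/15) = 0.260459. H = 0.489892 + 0.489892 + 0.489892 + 0.489892 + 0.260459 = 2.22

2.22 bits


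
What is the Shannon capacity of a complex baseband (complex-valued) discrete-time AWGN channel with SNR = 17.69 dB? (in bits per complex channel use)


SNR_linear = 10^(17.69/10) = 58.7489; C = log2(1 + SNR_linear) = log2(1 + 58.7489) = 5.9008

5.9008 bits/channel use


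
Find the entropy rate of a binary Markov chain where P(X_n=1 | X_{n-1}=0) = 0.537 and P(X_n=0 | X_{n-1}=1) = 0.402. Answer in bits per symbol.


Stationary distribution: pi_0 = p10/(p01+p10) = 0.4281, pi_1 = 0.5719. Entropy rate H' = pi_0*H(p01) + pi_1*H(p10) = 0.4281*0.996 + 0.5719*0.9721 = 0.9824

0.9824 bits/symbol


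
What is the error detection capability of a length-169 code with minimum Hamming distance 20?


Detection capability = d_min - 1 = 20 - 1 = 19

19 errors


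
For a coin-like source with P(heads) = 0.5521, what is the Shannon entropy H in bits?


H = -p*log2(p) - (1-p)*log2(1-p). -0.5521*log2(0.5521) = 0.473149; -0.4479*log2(0.4479) = 0.519005. H = 0.473149 + 0.519005 = 0.9922

0.9922 bits


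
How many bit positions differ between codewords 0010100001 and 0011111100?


Count differing positions: . . . ^ . ^ ^ ^ . ^ = 5 differences

5


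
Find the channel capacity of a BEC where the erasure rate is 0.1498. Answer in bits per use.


C = 1 - epsilon = 1 - 0.1498 = 0.8502

0.8502 bits


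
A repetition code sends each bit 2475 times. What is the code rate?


Rate = k/n = 1/2475

1/2475


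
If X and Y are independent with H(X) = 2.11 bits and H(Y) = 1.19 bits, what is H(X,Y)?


For independent variables, H(X,Y) = H(X) + H(Y) = 2.11 + 1.19 = 3.3

3.3 bits


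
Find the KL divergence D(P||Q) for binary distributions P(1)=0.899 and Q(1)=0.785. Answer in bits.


KL = p*log2(p/q) + (1-p)*log2((1-p)/(1-q)) = 0.899*log2(0.899/0.785) + 0.101*log2(0.101/0.215) = 0.0658

0.0658 bits


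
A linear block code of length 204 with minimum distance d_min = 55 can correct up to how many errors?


Correction capability = floor((d-1)/2) = floor((55-1)/2) = 27

27 errors


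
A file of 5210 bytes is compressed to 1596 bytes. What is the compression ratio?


Ratio = original / compressed = 5210 / 1596 = 3.2644

3.2644


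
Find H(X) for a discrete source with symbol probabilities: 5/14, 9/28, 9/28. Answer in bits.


H = -sum(p_i * log2(p_i)). Terms: -(5/14)*log2(5/14) = 0.530510; -(9/28)*log2(9/28) = 0.526317; -(9/28)*log2(9/28) = 0.526317. H = 0.530510 + 0.526317 + 0.526317 = 1.5831

1.5831 bits


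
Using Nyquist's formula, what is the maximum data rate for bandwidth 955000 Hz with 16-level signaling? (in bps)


Rate = 2 * B * log2(M) = 2 * 955000 * 4.0 = 7640000.0

7640000.0 bps


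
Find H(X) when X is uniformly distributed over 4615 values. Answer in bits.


H = log2(n) = log2(4615) = 12.1721

12.1721 bits


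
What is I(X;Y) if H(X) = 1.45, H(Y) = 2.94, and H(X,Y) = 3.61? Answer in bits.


I(X;Y) = H(X) + H(Y) - H(X,Y) = 1.45 + 2.94 - 3.61 = 0.78

0.78 bits


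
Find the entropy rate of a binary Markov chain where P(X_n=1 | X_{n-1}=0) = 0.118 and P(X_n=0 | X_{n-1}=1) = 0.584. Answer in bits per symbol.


Stationary distribution: pi_0 = p10/(p01+p10) = 0.8319, pi_1 = 0.1681. Entropy rate H' = pi_0*H(p01) + pi_1*H(p10) = 0.8319*0.5236 + 0.1681*0.9795 = 0.6002

0.6002 bits/symbol


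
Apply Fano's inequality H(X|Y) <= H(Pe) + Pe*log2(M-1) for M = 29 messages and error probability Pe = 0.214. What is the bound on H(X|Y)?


H(Pe) = -Pe*log2(Pe) - (1-Pe)*log2(1-Pe) = -0.214*log2(0.214) - 0.786*log2(0.786) = 0.476004 + 0.273055 = 0.7491. Pe*log2(M-1) = 0.214*log2(28) = 1.028774. Bound = H(Pe) + Pe*log2(M-1) = 0.476004 + 0.273055 + 1.028774 = 1.7778

1.7778 bits


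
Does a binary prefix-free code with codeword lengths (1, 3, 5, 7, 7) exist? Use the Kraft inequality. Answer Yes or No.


Kraft sum = sum(2^(-l_i)) = 0.6719, need <= 1. Result: satisfied (a binary prefix-free code with these lengths exists)

Yes


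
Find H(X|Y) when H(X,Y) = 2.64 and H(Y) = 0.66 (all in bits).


H(X|Y) = H(X,Y) - H(Y) = 2.64 - 0.66 = 1.98

1.98 bits


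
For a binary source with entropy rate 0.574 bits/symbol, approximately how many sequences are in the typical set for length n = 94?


log2|A_typical| = nH = 94 * 0.574 = 53.956, so |A_typical| ~ 2^53.956 = 1.747e+16

1.747e+16


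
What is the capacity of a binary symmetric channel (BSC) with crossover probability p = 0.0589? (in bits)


H(p) = -p*log2(p) - (1-p)*log2(1-p) = -0.0589*log2(0.0589) - 0.9411*log2(0.9411) = 0.240641 + 0.082422 = 0.3231. C = 1 - H(p) = 1 - 0.3231 = 0.6769

0.6769 bits


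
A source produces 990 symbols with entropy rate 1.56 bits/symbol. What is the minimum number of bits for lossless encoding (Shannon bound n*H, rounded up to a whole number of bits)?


Minimum bits >= n * H = 990 * 1.56 = 1544.4, rounded up to a whole number of bits = 1545

1545 bits


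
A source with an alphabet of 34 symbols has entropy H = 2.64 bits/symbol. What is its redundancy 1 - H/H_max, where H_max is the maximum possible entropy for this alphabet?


H_max = log2(K) = log2(34) = 5.0875 bits/symbol. Redundancy = 1 - H/H_max = 1 - 2.64/5.0875 = 1 - 0.5189 = 0.4811

0.4811


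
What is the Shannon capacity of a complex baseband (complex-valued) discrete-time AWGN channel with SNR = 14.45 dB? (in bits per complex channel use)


SNR_linear = 10^(14.45/10) = 27.8612; C = log2(1 + SNR_linear) = log2(1 + 27.8612) = 4.8511

4.8511 bits/channel use


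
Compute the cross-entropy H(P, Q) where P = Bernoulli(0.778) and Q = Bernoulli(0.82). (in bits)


H(P,Q) = -p*log2(q) - (1-p)*log2(1-q). -0.778*log2(0.82) = 0.222745; -0.222*log2(0.18) = 0.549213. H(P,Q) = 0.222745 + 0.549213 = 0.772

0.772 bits


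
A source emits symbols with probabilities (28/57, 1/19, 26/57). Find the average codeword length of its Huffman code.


Huffman construction (repeatedly merge the two least-probable nodes; each merge adds 1 bit to every symbol beneath it): 1/19 + 26/57 = 29/57; 28/57 + 29/57 = 1. Resulting codeword lengths (in the order the probabilities were given): (1, 2, 2). L_avg = sum(p_i * l_i) = 28/57*1 + 1/19*2 + 26/57*2 = 86/57 = 1.5088

1.5088 bits


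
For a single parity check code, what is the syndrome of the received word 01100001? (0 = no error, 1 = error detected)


Syndrome = XOR of all bits = 0 XOR 1 XOR 1 XOR 0 XOR 0 XOR 0 XOR 0 XOR 1 = 1

1


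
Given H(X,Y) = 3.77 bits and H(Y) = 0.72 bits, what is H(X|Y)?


H(X|Y) = H(X,Y) - H(Y) = 3.77 - 0.72 = 3.05

3.05 bits


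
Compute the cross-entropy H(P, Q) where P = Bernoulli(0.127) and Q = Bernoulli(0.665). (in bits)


H(P,Q) = -p*log2(q) - (1-p)*log2(1-q). -0.127*log2(0.665) = 0.074749; -0.873*log2(0.335) = 1.377391. H(P,Q) = 0.074749 + 1.377391 = 1.4521

1.4521 bits


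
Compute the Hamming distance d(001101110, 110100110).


Count differing positions: ^ ^ ^ . . ^ . . . = 4 differences

4


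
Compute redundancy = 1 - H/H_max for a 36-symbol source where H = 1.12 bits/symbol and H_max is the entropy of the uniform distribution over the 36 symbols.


H_max = log2(K) = log2(36) = 5.1699 bits/symbol. Redundancy = 1 - H/H_max = 1 - 1.12/5.1699 = 1 - 0.2166 = 0.7834

0.7834


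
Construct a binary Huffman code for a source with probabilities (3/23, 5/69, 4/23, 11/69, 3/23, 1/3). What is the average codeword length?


Huffman construction (repeatedly merge the two least-probable nodes; each merge adds 1 bit to every symbol beneath it): 5/69 + 3/23 = 14/69; 3/23 + 11/69 = 20/69; 4/23 + 14/69 = 26/69; 20/69 + 1/3 = 43/69; 26/69 + 43/69 = 1. Resulting codeword lengths (in the order the probabilities were given): (3, 3, 2, 3, 3, 2). L_avg = sum(p_i * l_i) = 3/23*3 + 5/69*3 + 4/23*2 + 11/69*3 + 3/23*3 + 1/3*2 = 172/69 = 2.4928

2.4928 bits


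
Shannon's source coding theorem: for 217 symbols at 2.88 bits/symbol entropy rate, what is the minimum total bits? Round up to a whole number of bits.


Minimum bits >= n * H = 217 * 2.88 = 624.96, rounded up to a whole number of bits = 625

625 bits


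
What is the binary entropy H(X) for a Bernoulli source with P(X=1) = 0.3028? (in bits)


H = -p*log2(p) - (1-p)*log2(1-p). -0.3028*log2(0.3028) = 0.521895; -0.6972*log2(0.6972) = 0.362792. H = 0.521895 + 0.362792 = 0.8847

0.8847 bits


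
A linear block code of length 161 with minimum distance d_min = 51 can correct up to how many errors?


Correction capability = floor((d-1)/2) = floor((51-1)/2) = 25

25 errors


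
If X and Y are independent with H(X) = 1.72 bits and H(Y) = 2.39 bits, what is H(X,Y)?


For independent variables, H(X,Y) = H(X) + H(Y) = 1.72 + 2.39 = 4.11

4.11 bits


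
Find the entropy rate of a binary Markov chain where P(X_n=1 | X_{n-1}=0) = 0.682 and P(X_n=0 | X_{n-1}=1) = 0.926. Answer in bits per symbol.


Stationary distribution: pi_0 = p10/(p01+p10) = 0.5759, pi_1 = 0.4241. Entropy rate H' = pi_0*H(p01) + pi_1*H(p10) = 0.5759*0.9022 + 0.4241*0.3807 = 0.681

0.681 bits/symbol


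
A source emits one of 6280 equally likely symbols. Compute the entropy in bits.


H = log2(n) = log2(6280) = 12.6165

12.6165 bits


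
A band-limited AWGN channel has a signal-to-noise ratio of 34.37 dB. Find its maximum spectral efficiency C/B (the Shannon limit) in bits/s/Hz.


SNR_linear = 10^(34.37/10) = 2735.2687; C/B = log2(1 + SNR_linear) = log2(1 + 2735.2687) = 11.418

11.418 bits/s/Hz


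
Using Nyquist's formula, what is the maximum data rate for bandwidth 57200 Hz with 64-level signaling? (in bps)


Rate = 2 * B * log2(M) = 2 * 57200 * 6.0 = 686400.0

686400.0 bps


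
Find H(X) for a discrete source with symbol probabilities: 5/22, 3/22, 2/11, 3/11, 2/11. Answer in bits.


H = -sum(p_i * log2(p_i)). Terms: -(5/22)*log2(5/22) = 0.485796; -(3/22)*log2(3/22) = 0.391973; -(2/11)*log2(2/11) = 0.447169; -(3/11)*log2(3/11) = 0.511219; -(2/11)*log2(2/11) = 0.447169. H = 0.485796 + 0.391973 + 0.447169 + 0.511219 + 0.447169 = 2.2833

2.2833 bits


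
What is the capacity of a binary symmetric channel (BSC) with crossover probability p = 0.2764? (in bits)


H(p) = -p*log2(p) - (1-p)*log2(1-p) = -0.2764*log2(0.2764) - 0.7236*log2(0.7236) = 0.512769 + 0.337730 = 0.8505. C = 1 - H(p) = 1 - 0.8505 = 0.1495

0.1495 bits


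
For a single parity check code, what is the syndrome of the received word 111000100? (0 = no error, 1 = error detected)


Syndrome = XOR of all bits = 1 XOR 1 XOR 1 XOR 0 XOR 0 XOR 0 XOR 1 XOR 0 XOR 0 = 0

0


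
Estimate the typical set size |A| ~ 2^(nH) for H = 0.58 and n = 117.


log2|A_typical| = nH = 117 * 0.58 = 67.86, so |A_typical| ~ 2^67.86 = 2.679e+20

2.679e+20


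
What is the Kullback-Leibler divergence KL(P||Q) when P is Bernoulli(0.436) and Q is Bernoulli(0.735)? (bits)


KL = p*log2(p/q) + (1-p)*log2((1-p)/(1-q)) = 0.436*log2(0.436/0.735) + 0.564*log2(0.564/0.265) = 0.2861

0.2861 bits


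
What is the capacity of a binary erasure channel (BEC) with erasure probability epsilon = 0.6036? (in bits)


C = 1 - epsilon = 1 - 0.6036 = 0.3964

0.3964 bits


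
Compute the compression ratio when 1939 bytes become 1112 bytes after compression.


Ratio = original / compressed = 1939 / 1112 = 1.7437

1.7437


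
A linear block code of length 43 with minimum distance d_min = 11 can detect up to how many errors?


Detection capability = d_min - 1 = 11 - 1 = 10

10 errors


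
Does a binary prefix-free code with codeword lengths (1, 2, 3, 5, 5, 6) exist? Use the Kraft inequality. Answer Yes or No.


Kraft sum = sum(2^(-l_i)) = 0.9531, need <= 1. Result: satisfied (a binary prefix-free code with these lengths exists)

Yes


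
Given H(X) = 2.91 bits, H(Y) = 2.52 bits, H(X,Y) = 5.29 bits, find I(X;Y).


I(X;Y) = H(X) + H(Y) - H(X,Y) = 2.91 + 2.52 - 5.29 = 0.14

0.14 bits


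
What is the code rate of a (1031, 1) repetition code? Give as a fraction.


Rate = k/n = 1/1031

1/1031


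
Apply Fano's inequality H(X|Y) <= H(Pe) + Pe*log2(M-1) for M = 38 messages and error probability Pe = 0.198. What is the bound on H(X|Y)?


H(Pe) = -Pe*log2(Pe) - (1-Pe)*log2(1-Pe) = -0.198*log2(0.198) - 0.802*log2(0.802) = 0.462613 + 0.255297 = 0.7179. Pe*log2(M-1) = 0.198*log2(37) = 1.031472. Bound = H(Pe) + Pe*log2(M-1) = 0.462613 + 0.255297 + 1.031472 = 1.7494

1.7494 bits


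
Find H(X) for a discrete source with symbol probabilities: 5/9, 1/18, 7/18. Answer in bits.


H = -sum(p_i * log2(p_i)). Terms: -(5/9)*log2(5/9) = 0.471109; -(1/18)*log2(1/18) = 0.231663; -(7/18)*log2(7/18) = 0.529888. H = 0.471109 + 0.231663 + 0.529888 = 1.2327

1.2327 bits


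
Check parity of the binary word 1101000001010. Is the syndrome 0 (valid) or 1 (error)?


Syndrome = XOR of all bits = 1 XOR 1 XOR 0 XOR 1 XOR 0 XOR 0 XOR 0 XOR 0 XOR 0 XOR 1 XOR 0 XOR 1 XOR 0 = 1

1


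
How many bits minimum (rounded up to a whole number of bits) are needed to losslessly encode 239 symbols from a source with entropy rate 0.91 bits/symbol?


Minimum bits >= n * H = 239 * 0.91 = 217.49, rounded up to a whole number of bits = 218

218 bits


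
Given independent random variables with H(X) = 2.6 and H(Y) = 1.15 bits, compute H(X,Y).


For independent variables, H(X,Y) = H(X) + H(Y) = 2.6 + 1.15 = 3.75

3.75 bits


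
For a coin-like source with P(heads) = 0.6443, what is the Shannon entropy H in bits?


H = -p*log2(p) - (1-p)*log2(1-p). -0.6443*log2(0.6443) = 0.408612; -0.3557*log2(0.3557) = 0.530444. H = 0.408612 + 0.530444 = 0.9391

0.9391 bits


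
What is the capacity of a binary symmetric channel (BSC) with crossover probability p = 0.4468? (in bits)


H(p) = -p*log2(p) - (1-p)*log2(1-p) = -0.4468*log2(0.4468) - 0.5532*log2(0.5532) = 0.519315 + 0.472503 = 0.9918. C = 1 - H(p) = 1 - 0.9918 = 0.0082

0.0082 bits


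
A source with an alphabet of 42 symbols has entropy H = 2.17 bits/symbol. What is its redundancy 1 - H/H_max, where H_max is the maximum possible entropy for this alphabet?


H_max = log2(K) = log2(42) = 5.3923 bits/symbol. Redundancy = 1 - H/H_max = 1 - 2.17/5.3923 = 1 - 0.4024 = 0.5976

0.5976


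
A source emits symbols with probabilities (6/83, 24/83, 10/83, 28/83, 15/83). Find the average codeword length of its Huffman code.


Huffman construction (repeatedly merge the two least-probable nodes; each merge adds 1 bit to every symbol beneath it): 6/83 + 10/83 = 16/83; 15/83 + 16/83 = 31/83; 24/83 + 28/83 = 52/83; 31/83 + 52/83 = 1. Resulting codeword lengths (in the order the probabilities were given): (3, 2, 3, 2, 2). L_avg = sum(p_i * l_i) = 6/83*3 + 24/83*2 + 10/83*3 + 28/83*2 + 15/83*2 = 182/83 = 2.1928

2.1928 bits


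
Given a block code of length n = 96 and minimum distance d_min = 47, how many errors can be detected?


Detection capability = d_min - 1 = 47 - 1 = 46

46 errors


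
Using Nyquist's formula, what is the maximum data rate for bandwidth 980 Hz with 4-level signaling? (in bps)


Rate = 2 * B * log2(M) = 2 * 980 * 2.0 = 3920.0

3920.0 bps


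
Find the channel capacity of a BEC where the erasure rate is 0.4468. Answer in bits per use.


C = 1 - epsilon = 1 - 0.4468 = 0.5532

0.5532 bits


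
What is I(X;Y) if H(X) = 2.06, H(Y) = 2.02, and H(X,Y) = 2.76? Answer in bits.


I(X;Y) = H(X) + H(Y) - H(X,Y) = 2.06 + 2.02 - 2.76 = 1.32

1.32 bits


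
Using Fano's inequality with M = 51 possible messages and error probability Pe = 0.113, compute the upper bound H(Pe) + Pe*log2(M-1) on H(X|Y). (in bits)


H(Pe) = -Pe*log2(Pe) - (1-Pe)*log2(1-Pe) = -0.113*log2(0.113) - 0.887*log2(0.887) = 0.355453 + 0.153446 = 0.5089. Pe*log2(M-1) = 0.113*log2(50) = 0.637756. Bound = H(Pe) + Pe*log2(M-1) = 0.355453 + 0.153446 + 0.637756 = 1.1467

1.1467 bits


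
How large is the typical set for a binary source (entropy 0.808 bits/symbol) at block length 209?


log2|A_typical| = nH = 209 * 0.808 = 168.872, so |A_typical| ~ 2^168.872 = 6.848e+50

6.848e+50


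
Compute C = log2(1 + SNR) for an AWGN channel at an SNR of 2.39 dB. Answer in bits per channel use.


SNR_linear = 10^(2.39/10) = 1.7338; C = log2(1 + SNR_linear) = log2(1 + 1.7338) = 1.4509

1.4509 bits/channel use


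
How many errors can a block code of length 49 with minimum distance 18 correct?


Correction capability = floor((d-1)/2) = floor((18-1)/2) = 8

8 errors


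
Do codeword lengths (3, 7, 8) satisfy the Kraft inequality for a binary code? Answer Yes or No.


Kraft sum = sum(2^(-l_i)) = 0.1367, need <= 1. Result: satisfied (a binary prefix-free code with these lengths exists)

Yes


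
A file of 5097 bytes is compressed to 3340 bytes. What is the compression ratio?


Ratio = original / compressed = 5097 / 3340 = 1.526

1.526


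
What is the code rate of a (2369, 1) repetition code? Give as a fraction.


Rate = k/n = 1/2369

1/2369


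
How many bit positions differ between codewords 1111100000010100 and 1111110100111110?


Count differing positions: . . . . . ^ . ^ . . ^ . ^ . ^ . = 5 differences

5


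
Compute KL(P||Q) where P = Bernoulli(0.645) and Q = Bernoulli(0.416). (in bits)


KL = p*log2(p/q) + (1-p)*log2((1-p)/(1-q)) = 0.645*log2(0.645/0.416) + 0.355*log2(0.355/0.584) = 0.1532

0.1532 bits


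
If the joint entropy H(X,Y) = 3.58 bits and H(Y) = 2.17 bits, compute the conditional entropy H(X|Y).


H(X|Y) = H(X,Y) - H(Y) = 3.58 - 2.17 = 1.41

1.41 bits


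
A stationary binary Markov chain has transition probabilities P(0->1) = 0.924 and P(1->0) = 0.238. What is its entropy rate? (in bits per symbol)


Stationary distribution: pi_0 = p10/(p01+p10) = 0.2048, pi_1 = 0.7952. Entropy rate H' = pi_0*H(p01) + pi_1*H(p10) = 0.2048*0.3879 + 0.7952*0.7917 = 0.709

0.709 bits/symbol


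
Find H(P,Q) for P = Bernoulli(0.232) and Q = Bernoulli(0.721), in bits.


H(P,Q) = -p*log2(q) - (1-p)*log2(1-q). -0.232*log2(0.721) = 0.109487; -0.768*log2(0.279) = 1.414397. H(P,Q) = 0.109487 + 1.414397 = 1.5239

1.5239 bits


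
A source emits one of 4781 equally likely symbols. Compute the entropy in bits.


H = log2(n) = log2(4781) = 12.2231

12.2231 bits


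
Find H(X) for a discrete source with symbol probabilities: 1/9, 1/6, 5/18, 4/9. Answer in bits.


H = -sum(p_i * log2(p_i)). Terms: -(1/9)*log2(1/9) = 0.352214; -(1/6)*log2(1/6) = 0.430827; -(5/18)*log2(5/18) = 0.513332; -(4/9)*log2(4/9) = 0.519967. H = 0.352214 + 0.430827 + 0.513332 + 0.519967 = 1.8163

1.8163 bits


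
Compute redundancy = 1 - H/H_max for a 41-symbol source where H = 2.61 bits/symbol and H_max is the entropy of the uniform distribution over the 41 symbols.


H_max = log2(K) = log2(41) = 5.3576 bits/symbol. Redundancy = 1 - H/H_max = 1 - 2.61/5.3576 = 1 - 0.4872 = 0.5128

0.5128


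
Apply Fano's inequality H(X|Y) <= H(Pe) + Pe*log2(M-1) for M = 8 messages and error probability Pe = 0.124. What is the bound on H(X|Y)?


H(Pe) = -Pe*log2(Pe) - (1-Pe)*log2(1-Pe) = -0.124*log2(0.124) - 0.876*log2(0.876) = 0.373437 + 0.167314 = 0.5408. Pe*log2(M-1) = 0.124*log2(7) = 0.348112. Bound = H(Pe) + Pe*log2(M-1) = 0.373437 + 0.167314 + 0.348112 = 0.8889

0.8889 bits


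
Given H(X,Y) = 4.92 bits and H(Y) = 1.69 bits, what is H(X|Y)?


H(X|Y) = H(X,Y) - H(Y) = 4.92 - 1.69 = 3.23

3.23 bits


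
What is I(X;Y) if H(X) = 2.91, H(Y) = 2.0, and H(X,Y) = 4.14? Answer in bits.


I(X;Y) = H(X) + H(Y) - H(X,Y) = 2.91 + 2.0 - 4.14 = 0.77

0.77 bits


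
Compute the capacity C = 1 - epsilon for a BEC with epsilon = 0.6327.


C = 1 - epsilon = 1 - 0.6327 = 0.3673

0.3673 bits


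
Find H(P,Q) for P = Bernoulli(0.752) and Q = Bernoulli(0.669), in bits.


H(P,Q) = -p*log2(q) - (1-p)*log2(1-q). -0.752*log2(0.669) = 0.436101; -0.248*log2(0.331) = 0.395584. H(P,Q) = 0.436101 + 0.395584 = 0.8317

0.8317 bits


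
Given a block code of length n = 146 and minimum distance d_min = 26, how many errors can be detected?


Detection capability = d_min - 1 = 26 - 1 = 25

25 errors


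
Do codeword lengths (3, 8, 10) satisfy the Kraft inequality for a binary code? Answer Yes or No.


Kraft sum = sum(2^(-l_i)) = 0.1299, need <= 1. Result: satisfied (a binary prefix-free code with these lengths exists)

Yes


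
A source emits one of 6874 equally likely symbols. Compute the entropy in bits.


H = log2(n) = log2(6874) = 12.7469

12.7469 bits


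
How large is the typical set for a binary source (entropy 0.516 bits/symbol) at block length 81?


log2|A_typical| = nH = 81 * 0.516 = 41.796, so |A_typical| ~ 2^41.796 = 3.818e+12

3.818e+12


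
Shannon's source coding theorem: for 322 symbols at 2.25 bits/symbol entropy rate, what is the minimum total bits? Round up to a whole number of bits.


Minimum bits >= n * H = 322 * 2.25 = 724.5, rounded up to a whole number of bits = 725

725 bits


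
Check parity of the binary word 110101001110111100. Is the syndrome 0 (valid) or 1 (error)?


Syndrome = XOR of all bits = 1 XOR 1 XOR 0 XOR 1 XOR 0 XOR 1 XOR 0 XOR 0 XOR 1 XOR 1 XOR 1 XOR 0 XOR 1 XOR 1 XOR 1 XOR 1 XOR 0 XOR 0 = 1

1


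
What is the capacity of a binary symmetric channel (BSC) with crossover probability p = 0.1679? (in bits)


H(p) = -p*log2(p) - (1-p)*log2(1-p) = -0.1679*log2(0.1679) - 0.8321*log2(0.8321) = 0.432229 + 0.220649 = 0.6529. C = 1 - H(p) = 1 - 0.6529 = 0.3471

0.3471 bits


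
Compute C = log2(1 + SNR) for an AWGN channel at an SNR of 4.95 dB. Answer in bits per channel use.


SNR_linear = 10^(4.95/10) = 3.1261; C = log2(1 + SNR_linear) = log2(1 + 3.1261) = 2.0448

2.0448 bits/channel use


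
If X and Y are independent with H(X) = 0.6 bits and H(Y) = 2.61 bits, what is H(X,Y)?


For independent variables, H(X,Y) = H(X) + H(Y) = 0.6 + 2.61 = 3.21

3.21 bits


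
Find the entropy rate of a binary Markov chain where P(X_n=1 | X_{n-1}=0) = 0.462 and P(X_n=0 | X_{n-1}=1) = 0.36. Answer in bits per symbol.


Stationary distribution: pi_0 = p10/(p01+p10) = 0.438, pi_1 = 0.562. Entropy rate H' = pi_0*H(p01) + pi_1*H(p10) = 0.438*0.9958 + 0.562*0.9427 = 0.966

0.966 bits/symbol


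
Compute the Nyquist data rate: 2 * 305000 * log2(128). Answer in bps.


Rate = 2 * B * log2(M) = 2 * 305000 * 7.0 = 4270000.0

4270000.0 bps


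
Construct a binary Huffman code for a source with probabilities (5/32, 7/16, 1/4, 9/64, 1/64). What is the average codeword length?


Huffman construction (repeatedly merge the two least-probable nodes; each merge adds 1 bit to every symbol beneath it): 1/64 + 9/64 = 5/32; 5/32 + 5/32 = 5/16; 1/4 + 5/16 = 9/16; 7/16 + 9/16 = 1. Resulting codeword lengths (in the order the probabilities were given): (3, 1, 2, 4, 4). L_avg = sum(p_i * l_i) = 5/32*3 + 7/16*1 + 1/4*2 + 9/64*4 + 1/64*4 = 65/32 = 2.0312

2.0312 bits


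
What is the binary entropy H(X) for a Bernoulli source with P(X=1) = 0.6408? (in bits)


H = -p*log2(p) - (1-p)*log2(1-p). -0.6408*log2(0.6408) = 0.411428; -0.3592*log2(0.3592) = 0.530589. H = 0.411428 + 0.530589 = 0.942

0.942 bits


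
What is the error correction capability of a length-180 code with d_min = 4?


Correction capability = floor((d-1)/2) = floor((4-1)/2) = 1

1 errors


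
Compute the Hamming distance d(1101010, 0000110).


Count differing positions: ^ ^ . ^ ^ . . = 4 differences

4


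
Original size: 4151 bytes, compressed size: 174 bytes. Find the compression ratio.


Ratio = original / compressed = 4151 / 174 = 23.8563

23.8563


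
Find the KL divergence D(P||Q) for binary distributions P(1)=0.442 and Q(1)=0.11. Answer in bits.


KL = p*log2(p/q) + (1-p)*log2((1-p)/(1-q)) = 0.442*log2(0.442/0.11) + 0.558*log2(0.558/0.89) = 0.5111

0.5111 bits


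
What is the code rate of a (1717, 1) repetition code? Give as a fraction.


Rate = k/n = 1/1717

1/1717


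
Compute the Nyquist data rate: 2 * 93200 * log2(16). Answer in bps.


Rate = 2 * B * log2(M) = 2 * 93200 * 4.0 = 745600.0

745600.0 bps


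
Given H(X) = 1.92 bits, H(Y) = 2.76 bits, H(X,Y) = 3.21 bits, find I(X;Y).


I(X;Y) = H(X) + H(Y) - H(X,Y) = 1.92 + 2.76 - 3.21 = 1.47

1.47 bits


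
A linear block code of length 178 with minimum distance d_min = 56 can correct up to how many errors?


Correction capability = floor((d-1)/2) = floor((56-1)/2) = 27

27 errors


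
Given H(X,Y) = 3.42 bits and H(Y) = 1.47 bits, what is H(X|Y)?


H(X|Y) = H(X,Y) - H(Y) = 3.42 - 1.47 = 1.95

1.95 bits


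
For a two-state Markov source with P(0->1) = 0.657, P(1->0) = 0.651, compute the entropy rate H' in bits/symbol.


Stationary distribution: pi_0 = p10/(p01+p10) = 0.4977, pi_1 = 0.5023. Entropy rate H' = pi_0*H(p01) + pi_1*H(p10) = 0.4977*0.9277 + 0.5023*0.9332 = 0.9304

0.9304 bits/symbol


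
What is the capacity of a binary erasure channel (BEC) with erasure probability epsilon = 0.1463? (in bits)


C = 1 - epsilon = 1 - 0.1463 = 0.8537

0.8537 bits


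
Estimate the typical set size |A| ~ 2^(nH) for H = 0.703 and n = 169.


log2|A_typical| = nH = 169 * 0.703 = 118.807, so |A_typical| ~ 2^118.807 = 5.814e+35

5.814e+35


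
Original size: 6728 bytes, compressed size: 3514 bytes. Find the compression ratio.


Ratio = original / compressed = 6728 / 3514 = 1.9146

1.9146


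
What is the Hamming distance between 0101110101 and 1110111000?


Count differing positions: ^ . ^ ^ . . ^ ^ . ^ = 6 differences

6


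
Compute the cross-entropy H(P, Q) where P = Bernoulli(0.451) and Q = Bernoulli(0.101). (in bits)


H(P,Q) = -p*log2(q) - (1-p)*log2(1-q). -0.451*log2(0.101) = 1.491715; -0.549*log2(0.899) = 0.084330. H(P,Q) = 1.491715 + 0.084330 = 1.576

1.576 bits


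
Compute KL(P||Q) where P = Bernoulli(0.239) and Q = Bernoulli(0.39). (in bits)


KL = p*log2(p/q) + (1-p)*log2((1-p)/(1-q)) = 0.239*log2(0.239/0.39) + 0.761*log2(0.761/0.61) = 0.074

0.074 bits


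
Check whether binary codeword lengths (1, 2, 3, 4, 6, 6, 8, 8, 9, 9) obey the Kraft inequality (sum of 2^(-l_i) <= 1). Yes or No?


Kraft sum = sum(2^(-l_i)) = 0.9805, need <= 1. Result: satisfied (a binary prefix-free code with these lengths exists)

Yes


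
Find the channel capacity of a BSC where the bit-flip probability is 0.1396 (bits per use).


H(p) = -p*log2(p) - (1-p)*log2(1-p) = -0.1396*log2(0.1396) - 0.8604*log2(0.8604) = 0.396552 + 0.186638 = 0.5832. C = 1 - H(p) = 1 - 0.5832 = 0.4168

0.4168 bits


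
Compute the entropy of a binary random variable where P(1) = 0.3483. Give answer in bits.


H = -p*log2(p) - (1-p)*log2(1-p). -0.3483*log2(0.3483) = 0.529972; -0.6517*log2(0.6517) = 0.402568. H = 0.529972 + 0.402568 = 0.9325

0.9325 bits


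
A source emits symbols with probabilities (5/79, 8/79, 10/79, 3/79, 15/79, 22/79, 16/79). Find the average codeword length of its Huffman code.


Huffman construction (repeatedly merge the two least-probable nodes; each merge adds 1 bit to every symbol beneath it): 3/79 + 5/79 = 8/79; 8/79 + 8/79 = 16/79; 10/79 + 15/79 = 25/79; 16/79 + 16/79 = 32/79; 22/79 + 25/79 = 47/79; 32/79 + 47/79 = 1. Resulting codeword lengths (in the order the probabilities were given): (4, 3, 3, 4, 3, 2, 2). L_avg = sum(p_i * l_i) = 5/79*4 + 8/79*3 + 10/79*3 + 3/79*4 + 15/79*3 + 22/79*2 + 16/79*2 = 207/79 = 2.6203

2.6203 bits


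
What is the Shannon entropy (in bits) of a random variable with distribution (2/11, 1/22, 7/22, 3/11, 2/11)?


H = -sum(p_i * log2(p_i)). Terms: -(2/11)*log2(2/11) = 0.447169; -(1/22)*log2(1/22) = 0.202701; -(7/22)*log2(7/22) = 0.525661; -(3/11)*log2(3/11) = 0.511219; -(2/11)*log2(2/11) = 0.447169. H = 0.447169 + 0.202701 + 0.525661 + 0.511219 + 0.447169 = 2.1339

2.1339 bits


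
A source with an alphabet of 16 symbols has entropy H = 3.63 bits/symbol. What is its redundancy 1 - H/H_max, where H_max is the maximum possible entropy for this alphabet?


H_max = log2(K) = log2(16) = 4.0 bits/symbol. Redundancy = 1 - H/H_max = 1 - 3.63/4.0 = 1 - 0.9075 = 0.0925

0.0925


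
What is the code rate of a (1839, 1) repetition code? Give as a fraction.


Rate = k/n = 1/1839

1/1839


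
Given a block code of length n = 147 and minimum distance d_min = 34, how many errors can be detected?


Detection capability = d_min - 1 = 34 - 1 = 33

33 errors


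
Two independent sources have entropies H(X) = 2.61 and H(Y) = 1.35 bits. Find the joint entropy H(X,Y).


For independent variables, H(X,Y) = H(X) + H(Y) = 2.61 + 1.35 = 3.96

3.96 bits


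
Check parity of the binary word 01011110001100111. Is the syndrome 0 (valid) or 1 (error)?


Syndrome = XOR of all bits = 0 XOR 1 XOR 0 XOR 1 XOR 1 XOR 1 XOR 1 XOR 0 XOR 0 XOR 0 XOR 1 XOR 1 XOR 0 XOR 0 XOR 1 XOR 1 XOR 1 = 0

0


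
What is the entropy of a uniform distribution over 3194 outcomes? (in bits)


H = log2(n) = log2(3194) = 11.6411

11.6411 bits


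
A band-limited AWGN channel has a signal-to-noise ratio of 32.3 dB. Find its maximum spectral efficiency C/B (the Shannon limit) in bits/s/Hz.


SNR_linear = 10^(32.3/10) = 1698.2437; C/B = log2(1 + SNR_linear) = log2(1 + 1698.2437) = 10.7307

10.7307 bits/s/Hz


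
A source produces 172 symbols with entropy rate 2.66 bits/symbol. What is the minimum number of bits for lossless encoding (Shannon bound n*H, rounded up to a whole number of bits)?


Minimum bits >= n * H = 172 * 2.66 = 457.52, rounded up to a whole number of bits = 458

458 bits


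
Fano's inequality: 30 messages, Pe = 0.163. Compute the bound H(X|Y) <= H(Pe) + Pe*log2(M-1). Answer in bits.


H(Pe) = -Pe*log2(Pe) - (1-Pe)*log2(1-Pe) = -0.163*log2(0.163) - 0.837*log2(0.837) = 0.426580 + 0.214858 = 0.6414. Pe*log2(M-1) = 0.163*log2(29) = 0.791851. Bound = H(Pe) + Pe*log2(M-1) = 0.426580 + 0.214858 + 0.791851 = 1.4333

1.4333 bits


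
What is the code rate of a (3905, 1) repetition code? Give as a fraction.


Rate = k/n = 1/3905

1/3905


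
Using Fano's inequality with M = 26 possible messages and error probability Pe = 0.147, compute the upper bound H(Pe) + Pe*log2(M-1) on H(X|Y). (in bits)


H(Pe) = -Pe*log2(Pe) - (1-Pe)*log2(1-Pe) = -0.147*log2(0.147) - 0.853*log2(0.853) = 0.406618 + 0.195663 = 0.6023. Pe*log2(M-1) = 0.147*log2(25) = 0.682647. Bound = H(Pe) + Pe*log2(M-1) = 0.406618 + 0.195663 + 0.682647 = 1.2849

1.2849 bits


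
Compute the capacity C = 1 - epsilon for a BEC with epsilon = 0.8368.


C = 1 - epsilon = 1 - 0.8368 = 0.1632

0.1632 bits


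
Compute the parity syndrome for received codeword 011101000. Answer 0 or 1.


Syndrome = XOR of all bits = 0 XOR 1 XOR 1 XOR 1 XOR 0 XOR 1 XOR 0 XOR 0 XOR 0 = 0

0


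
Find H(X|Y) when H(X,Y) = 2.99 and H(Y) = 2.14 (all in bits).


H(X|Y) = H(X,Y) - H(Y) = 2.99 - 2.14 = 0.85

0.85 bits


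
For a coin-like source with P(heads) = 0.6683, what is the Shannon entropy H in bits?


H = -p*log2(p) - (1-p)*log2(1-p). -0.6683*log2(0.6683) = 0.388571; -0.3317*log2(0.3317) = 0.528083. H = 0.388571 + 0.528083 = 0.9167

0.9167 bits


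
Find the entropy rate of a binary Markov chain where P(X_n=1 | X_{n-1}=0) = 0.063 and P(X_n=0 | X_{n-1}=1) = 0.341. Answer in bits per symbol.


Stationary distribution: pi_0 = p10/(p01+p10) = 0.8441, pi_1 = 0.1559. Entropy rate H' = pi_0*H(p01) + pi_1*H(p10) = 0.8441*0.3392 + 0.1559*0.9258 = 0.4307

0.4307 bits/symbol


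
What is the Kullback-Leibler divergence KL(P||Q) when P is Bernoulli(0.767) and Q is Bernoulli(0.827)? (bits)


KL = p*log2(p/q) + (1-p)*log2((1-p)/(1-q)) = 0.767*log2(0.767/0.827) + 0.233*log2(0.233/0.173) = 0.0167

0.0167 bits


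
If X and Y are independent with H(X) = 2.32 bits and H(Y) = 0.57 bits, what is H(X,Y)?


For independent variables, H(X,Y) = H(X) + H(Y) = 2.32 + 0.57 = 2.89

2.89 bits


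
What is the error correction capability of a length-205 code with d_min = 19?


Correction capability = floor((d-1)/2) = floor((19-1)/2) = 9

9 errors


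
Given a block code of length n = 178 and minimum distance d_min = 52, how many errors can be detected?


Detection capability = d_min - 1 = 52 - 1 = 51

51 errors


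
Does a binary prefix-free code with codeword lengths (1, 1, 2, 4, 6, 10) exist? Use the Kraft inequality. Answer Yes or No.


Kraft sum = sum(2^(-l_i)) = 1.3291, need <= 1. Result: violated (a binary prefix-free code with these lengths cannot exist)

No


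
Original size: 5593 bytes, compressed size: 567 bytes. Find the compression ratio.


Ratio = original / compressed = 5593 / 567 = 9.8642

9.8642


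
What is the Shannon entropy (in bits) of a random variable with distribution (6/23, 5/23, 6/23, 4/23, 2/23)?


H = -sum(p_i * log2(p_i)). Terms: -(6/23)*log2(6/23) = 0.505722; -(5/23)*log2(5/23) = 0.478616; -(6/23)*log2(6/23) = 0.505722; -(4/23)*log2(4/23) = 0.438880; -(2/23)*log2(2/23) = 0.306397. H = 0.505722 + 0.478616 + 0.505722 + 0.438880 + 0.306397 = 2.2353

2.2353 bits


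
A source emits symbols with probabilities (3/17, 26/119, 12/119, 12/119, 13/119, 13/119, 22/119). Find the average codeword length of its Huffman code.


Huffman construction (repeatedly merge the two least-probable nodes; each merge adds 1 bit to every symbol beneath it): 12/119 + 12/119 = 24/119; 13/119 + 13/119 = 26/119; 3/17 + 22/119 = 43/119; 24/119 + 26/119 = 50/119; 26/119 + 43/119 = 69/119; 50/119 + 69/119 = 1. Resulting codeword lengths (in the order the probabilities were given): (3, 2, 3, 3, 3, 3, 3). L_avg = sum(p_i * l_i) = 3/17*3 + 26/119*2 + 12/119*3 + 12/119*3 + 13/119*3 + 13/119*3 + 22/119*3 = 331/119 = 2.7815

2.7815 bits


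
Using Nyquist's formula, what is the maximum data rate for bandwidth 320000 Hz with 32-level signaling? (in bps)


Rate = 2 * B * log2(M) = 2 * 320000 * 5.0 = 3200000.0

3200000.0 bps


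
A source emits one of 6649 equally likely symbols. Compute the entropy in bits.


H = log2(n) = log2(6649) = 12.6989

12.6989 bits


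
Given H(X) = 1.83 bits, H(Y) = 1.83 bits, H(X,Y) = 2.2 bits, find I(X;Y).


I(X;Y) = H(X) + H(Y) - H(X,Y) = 1.83 + 1.83 - 2.2 = 1.46

1.46 bits


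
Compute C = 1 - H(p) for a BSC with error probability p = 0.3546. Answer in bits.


H(p) = -p*log2(p) - (1-p)*log2(1-p) = -0.3546*log2(0.3546) - 0.6454*log2(0.6454) = 0.530388 + 0.407721 = 0.9381. C = 1 - H(p) = 1 - 0.9381 = 0.0619

0.0619 bits


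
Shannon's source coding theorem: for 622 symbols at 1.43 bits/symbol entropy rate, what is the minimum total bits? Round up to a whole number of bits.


Minimum bits >= n * H = 622 * 1.43 = 889.46, rounded up to a whole number of bits = 890

890 bits


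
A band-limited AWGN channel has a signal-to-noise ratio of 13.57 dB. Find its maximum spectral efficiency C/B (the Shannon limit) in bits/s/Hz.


SNR_linear = 10^(13.57/10) = 22.751; C/B = log2(1 + SNR_linear) = log2(1 + 22.751) = 4.5699

4.5699 bits/s/Hz


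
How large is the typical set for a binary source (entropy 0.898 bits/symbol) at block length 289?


log2|A_typical| = nH = 289 * 0.898 = 259.522, so |A_typical| ~ 2^259.522 = 1.330e+78

1.330e+78


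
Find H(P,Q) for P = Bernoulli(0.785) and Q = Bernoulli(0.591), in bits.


H(P,Q) = -p*log2(q) - (1-p)*log2(1-q). -0.785*log2(0.591) = 0.595634; -0.215*log2(0.409) = 0.277313. H(P,Q) = 0.595634 + 0.277313 = 0.8729

0.8729 bits


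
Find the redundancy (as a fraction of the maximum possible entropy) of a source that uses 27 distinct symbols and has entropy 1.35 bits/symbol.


H_max = log2(K) = log2(27) = 4.7549 bits/symbol. Redundancy = 1 - H/H_max = 1 - 1.35/4.7549 = 1 - 0.2839 = 0.7161

0.7161


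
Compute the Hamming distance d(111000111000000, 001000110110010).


Count differing positions: ^ ^ . . . . . . ^ ^ ^ . . ^ . = 6 differences

6


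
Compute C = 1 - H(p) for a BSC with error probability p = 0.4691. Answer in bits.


H(p) = -p*log2(p) - (1-p)*log2(1-p) = -0.4691*log2(0.4691) - 0.5309*log2(0.5309) = 0.512272 + 0.484971 = 0.9972. C = 1 - H(p) = 1 - 0.9972 = 0.0028

0.0028 bits


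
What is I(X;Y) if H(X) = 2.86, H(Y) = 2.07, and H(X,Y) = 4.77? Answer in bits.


I(X;Y) = H(X) + H(Y) - H(X,Y) = 2.86 + 2.07 - 4.77 = 0.16

0.16 bits


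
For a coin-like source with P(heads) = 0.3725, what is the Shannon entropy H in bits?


H = -p*log2(p) - (1-p)*log2(1-p). -0.3725*log2(0.3725) = 0.530696; -0.6275*log2(0.6275) = 0.421876. H = 0.530696 + 0.421876 = 0.9526

0.9526 bits


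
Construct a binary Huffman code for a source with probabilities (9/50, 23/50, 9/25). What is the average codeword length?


Huffman construction (repeatedly merge the two least-probable nodes; each merge adds 1 bit to every symbol beneath it): 9/50 + 9/25 = 27/50; 23/50 + 27/50 = 1. Resulting codeword lengths (in the order the probabilities were given): (2, 1, 2). L_avg = sum(p_i * l_i) = 9/50*2 + 23/50*1 + 9/25*2 = 77/50 = 1.54

1.54 bits


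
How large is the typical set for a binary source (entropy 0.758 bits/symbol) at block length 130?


log2|A_typical| = nH = 130 * 0.758 = 98.54, so |A_typical| ~ 2^98.54 = 4.608e+29

4.608e+29


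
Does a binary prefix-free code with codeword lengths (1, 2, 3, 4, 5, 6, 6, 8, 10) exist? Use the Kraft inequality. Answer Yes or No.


Kraft sum = sum(2^(-l_i)) = 1.0049, need <= 1. Result: violated (a binary prefix-free code with these lengths cannot exist)

No


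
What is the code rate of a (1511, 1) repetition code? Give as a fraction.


Rate = k/n = 1/1511

1/1511
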